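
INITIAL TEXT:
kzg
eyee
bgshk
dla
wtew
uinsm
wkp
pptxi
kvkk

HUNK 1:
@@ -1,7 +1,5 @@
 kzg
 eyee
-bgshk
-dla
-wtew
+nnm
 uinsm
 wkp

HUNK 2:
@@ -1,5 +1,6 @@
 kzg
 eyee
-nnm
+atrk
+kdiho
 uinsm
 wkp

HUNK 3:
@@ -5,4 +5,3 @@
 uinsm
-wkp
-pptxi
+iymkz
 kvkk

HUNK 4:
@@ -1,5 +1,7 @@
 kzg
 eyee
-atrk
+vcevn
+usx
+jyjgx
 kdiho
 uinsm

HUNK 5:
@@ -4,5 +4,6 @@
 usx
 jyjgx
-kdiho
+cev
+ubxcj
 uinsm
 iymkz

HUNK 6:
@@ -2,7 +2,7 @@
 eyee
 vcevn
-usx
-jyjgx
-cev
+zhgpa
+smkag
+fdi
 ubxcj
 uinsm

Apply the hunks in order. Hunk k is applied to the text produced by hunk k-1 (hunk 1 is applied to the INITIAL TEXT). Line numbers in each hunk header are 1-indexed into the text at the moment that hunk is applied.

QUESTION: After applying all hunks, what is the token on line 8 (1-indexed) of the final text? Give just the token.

Hunk 1: at line 1 remove [bgshk,dla,wtew] add [nnm] -> 7 lines: kzg eyee nnm uinsm wkp pptxi kvkk
Hunk 2: at line 1 remove [nnm] add [atrk,kdiho] -> 8 lines: kzg eyee atrk kdiho uinsm wkp pptxi kvkk
Hunk 3: at line 5 remove [wkp,pptxi] add [iymkz] -> 7 lines: kzg eyee atrk kdiho uinsm iymkz kvkk
Hunk 4: at line 1 remove [atrk] add [vcevn,usx,jyjgx] -> 9 lines: kzg eyee vcevn usx jyjgx kdiho uinsm iymkz kvkk
Hunk 5: at line 4 remove [kdiho] add [cev,ubxcj] -> 10 lines: kzg eyee vcevn usx jyjgx cev ubxcj uinsm iymkz kvkk
Hunk 6: at line 2 remove [usx,jyjgx,cev] add [zhgpa,smkag,fdi] -> 10 lines: kzg eyee vcevn zhgpa smkag fdi ubxcj uinsm iymkz kvkk
Final line 8: uinsm

Answer: uinsm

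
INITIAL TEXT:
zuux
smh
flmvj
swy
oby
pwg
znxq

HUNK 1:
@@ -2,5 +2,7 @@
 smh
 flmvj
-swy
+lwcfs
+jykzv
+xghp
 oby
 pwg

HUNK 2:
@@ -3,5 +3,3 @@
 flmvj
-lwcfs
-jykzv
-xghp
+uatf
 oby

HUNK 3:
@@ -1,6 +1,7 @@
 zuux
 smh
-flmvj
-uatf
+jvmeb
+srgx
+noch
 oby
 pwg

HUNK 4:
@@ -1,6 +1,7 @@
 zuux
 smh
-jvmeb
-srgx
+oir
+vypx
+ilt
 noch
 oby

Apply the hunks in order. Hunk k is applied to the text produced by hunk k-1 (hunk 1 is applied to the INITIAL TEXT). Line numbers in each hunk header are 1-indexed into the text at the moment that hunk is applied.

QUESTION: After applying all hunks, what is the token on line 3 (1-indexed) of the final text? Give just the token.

Answer: oir

Derivation:
Hunk 1: at line 2 remove [swy] add [lwcfs,jykzv,xghp] -> 9 lines: zuux smh flmvj lwcfs jykzv xghp oby pwg znxq
Hunk 2: at line 3 remove [lwcfs,jykzv,xghp] add [uatf] -> 7 lines: zuux smh flmvj uatf oby pwg znxq
Hunk 3: at line 1 remove [flmvj,uatf] add [jvmeb,srgx,noch] -> 8 lines: zuux smh jvmeb srgx noch oby pwg znxq
Hunk 4: at line 1 remove [jvmeb,srgx] add [oir,vypx,ilt] -> 9 lines: zuux smh oir vypx ilt noch oby pwg znxq
Final line 3: oir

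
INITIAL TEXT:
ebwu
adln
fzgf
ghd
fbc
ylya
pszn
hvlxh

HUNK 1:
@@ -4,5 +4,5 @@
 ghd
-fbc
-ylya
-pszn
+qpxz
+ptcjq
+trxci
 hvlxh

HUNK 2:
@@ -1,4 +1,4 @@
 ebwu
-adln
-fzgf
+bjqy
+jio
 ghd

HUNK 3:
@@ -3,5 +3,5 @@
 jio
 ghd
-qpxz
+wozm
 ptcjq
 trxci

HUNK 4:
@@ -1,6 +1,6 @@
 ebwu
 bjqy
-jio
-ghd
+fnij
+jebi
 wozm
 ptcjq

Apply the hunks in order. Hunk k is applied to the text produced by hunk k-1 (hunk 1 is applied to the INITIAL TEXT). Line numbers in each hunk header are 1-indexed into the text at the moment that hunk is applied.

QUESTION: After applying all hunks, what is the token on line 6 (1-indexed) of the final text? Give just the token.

Answer: ptcjq

Derivation:
Hunk 1: at line 4 remove [fbc,ylya,pszn] add [qpxz,ptcjq,trxci] -> 8 lines: ebwu adln fzgf ghd qpxz ptcjq trxci hvlxh
Hunk 2: at line 1 remove [adln,fzgf] add [bjqy,jio] -> 8 lines: ebwu bjqy jio ghd qpxz ptcjq trxci hvlxh
Hunk 3: at line 3 remove [qpxz] add [wozm] -> 8 lines: ebwu bjqy jio ghd wozm ptcjq trxci hvlxh
Hunk 4: at line 1 remove [jio,ghd] add [fnij,jebi] -> 8 lines: ebwu bjqy fnij jebi wozm ptcjq trxci hvlxh
Final line 6: ptcjq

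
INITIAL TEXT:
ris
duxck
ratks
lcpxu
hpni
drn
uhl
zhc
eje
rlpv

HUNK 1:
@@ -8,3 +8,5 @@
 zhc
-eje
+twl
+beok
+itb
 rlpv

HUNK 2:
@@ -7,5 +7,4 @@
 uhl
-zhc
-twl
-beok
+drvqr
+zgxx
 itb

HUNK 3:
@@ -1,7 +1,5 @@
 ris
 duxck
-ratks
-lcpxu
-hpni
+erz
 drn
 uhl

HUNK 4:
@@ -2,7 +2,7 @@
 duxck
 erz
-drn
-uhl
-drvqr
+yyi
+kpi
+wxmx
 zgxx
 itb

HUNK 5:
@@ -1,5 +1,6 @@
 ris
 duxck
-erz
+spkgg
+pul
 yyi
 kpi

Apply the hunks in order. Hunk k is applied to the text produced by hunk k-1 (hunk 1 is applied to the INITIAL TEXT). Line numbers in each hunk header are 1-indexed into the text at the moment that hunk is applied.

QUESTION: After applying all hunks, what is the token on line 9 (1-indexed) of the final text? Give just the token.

Hunk 1: at line 8 remove [eje] add [twl,beok,itb] -> 12 lines: ris duxck ratks lcpxu hpni drn uhl zhc twl beok itb rlpv
Hunk 2: at line 7 remove [zhc,twl,beok] add [drvqr,zgxx] -> 11 lines: ris duxck ratks lcpxu hpni drn uhl drvqr zgxx itb rlpv
Hunk 3: at line 1 remove [ratks,lcpxu,hpni] add [erz] -> 9 lines: ris duxck erz drn uhl drvqr zgxx itb rlpv
Hunk 4: at line 2 remove [drn,uhl,drvqr] add [yyi,kpi,wxmx] -> 9 lines: ris duxck erz yyi kpi wxmx zgxx itb rlpv
Hunk 5: at line 1 remove [erz] add [spkgg,pul] -> 10 lines: ris duxck spkgg pul yyi kpi wxmx zgxx itb rlpv
Final line 9: itb

Answer: itb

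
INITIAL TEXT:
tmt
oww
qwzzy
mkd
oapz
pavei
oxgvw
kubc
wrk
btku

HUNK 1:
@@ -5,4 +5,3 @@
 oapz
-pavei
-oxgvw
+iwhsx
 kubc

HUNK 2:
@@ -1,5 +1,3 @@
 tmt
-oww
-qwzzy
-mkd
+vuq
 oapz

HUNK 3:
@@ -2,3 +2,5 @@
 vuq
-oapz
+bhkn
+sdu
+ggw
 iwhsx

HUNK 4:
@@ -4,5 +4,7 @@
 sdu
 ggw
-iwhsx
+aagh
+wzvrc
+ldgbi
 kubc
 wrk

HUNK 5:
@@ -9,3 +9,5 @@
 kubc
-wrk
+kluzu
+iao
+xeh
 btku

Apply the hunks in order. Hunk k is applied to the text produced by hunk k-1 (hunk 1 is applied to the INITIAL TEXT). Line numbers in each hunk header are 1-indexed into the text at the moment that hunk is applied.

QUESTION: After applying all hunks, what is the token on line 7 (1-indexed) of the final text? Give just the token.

Hunk 1: at line 5 remove [pavei,oxgvw] add [iwhsx] -> 9 lines: tmt oww qwzzy mkd oapz iwhsx kubc wrk btku
Hunk 2: at line 1 remove [oww,qwzzy,mkd] add [vuq] -> 7 lines: tmt vuq oapz iwhsx kubc wrk btku
Hunk 3: at line 2 remove [oapz] add [bhkn,sdu,ggw] -> 9 lines: tmt vuq bhkn sdu ggw iwhsx kubc wrk btku
Hunk 4: at line 4 remove [iwhsx] add [aagh,wzvrc,ldgbi] -> 11 lines: tmt vuq bhkn sdu ggw aagh wzvrc ldgbi kubc wrk btku
Hunk 5: at line 9 remove [wrk] add [kluzu,iao,xeh] -> 13 lines: tmt vuq bhkn sdu ggw aagh wzvrc ldgbi kubc kluzu iao xeh btku
Final line 7: wzvrc

Answer: wzvrc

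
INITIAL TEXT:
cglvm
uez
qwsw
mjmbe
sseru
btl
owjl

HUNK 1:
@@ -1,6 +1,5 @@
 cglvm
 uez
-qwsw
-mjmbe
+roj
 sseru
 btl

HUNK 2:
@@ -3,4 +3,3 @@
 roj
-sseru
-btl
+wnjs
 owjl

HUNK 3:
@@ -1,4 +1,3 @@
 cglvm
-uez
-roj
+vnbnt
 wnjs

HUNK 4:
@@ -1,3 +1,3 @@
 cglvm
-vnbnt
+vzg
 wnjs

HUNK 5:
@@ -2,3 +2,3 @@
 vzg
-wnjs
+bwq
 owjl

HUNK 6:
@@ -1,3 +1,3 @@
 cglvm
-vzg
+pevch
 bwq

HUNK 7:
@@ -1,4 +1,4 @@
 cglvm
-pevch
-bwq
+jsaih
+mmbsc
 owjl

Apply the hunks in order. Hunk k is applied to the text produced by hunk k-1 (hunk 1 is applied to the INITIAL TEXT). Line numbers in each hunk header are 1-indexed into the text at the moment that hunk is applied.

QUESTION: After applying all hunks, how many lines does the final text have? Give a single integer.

Hunk 1: at line 1 remove [qwsw,mjmbe] add [roj] -> 6 lines: cglvm uez roj sseru btl owjl
Hunk 2: at line 3 remove [sseru,btl] add [wnjs] -> 5 lines: cglvm uez roj wnjs owjl
Hunk 3: at line 1 remove [uez,roj] add [vnbnt] -> 4 lines: cglvm vnbnt wnjs owjl
Hunk 4: at line 1 remove [vnbnt] add [vzg] -> 4 lines: cglvm vzg wnjs owjl
Hunk 5: at line 2 remove [wnjs] add [bwq] -> 4 lines: cglvm vzg bwq owjl
Hunk 6: at line 1 remove [vzg] add [pevch] -> 4 lines: cglvm pevch bwq owjl
Hunk 7: at line 1 remove [pevch,bwq] add [jsaih,mmbsc] -> 4 lines: cglvm jsaih mmbsc owjl
Final line count: 4

Answer: 4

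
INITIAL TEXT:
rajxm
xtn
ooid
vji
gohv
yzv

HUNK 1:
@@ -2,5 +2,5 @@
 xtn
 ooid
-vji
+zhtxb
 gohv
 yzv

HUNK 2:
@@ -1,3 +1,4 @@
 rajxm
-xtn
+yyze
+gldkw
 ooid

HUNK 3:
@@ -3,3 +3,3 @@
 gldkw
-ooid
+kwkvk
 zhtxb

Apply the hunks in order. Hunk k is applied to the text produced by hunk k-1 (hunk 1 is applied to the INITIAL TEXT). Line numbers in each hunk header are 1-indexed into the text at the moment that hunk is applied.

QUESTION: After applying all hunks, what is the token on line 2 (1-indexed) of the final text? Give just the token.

Answer: yyze

Derivation:
Hunk 1: at line 2 remove [vji] add [zhtxb] -> 6 lines: rajxm xtn ooid zhtxb gohv yzv
Hunk 2: at line 1 remove [xtn] add [yyze,gldkw] -> 7 lines: rajxm yyze gldkw ooid zhtxb gohv yzv
Hunk 3: at line 3 remove [ooid] add [kwkvk] -> 7 lines: rajxm yyze gldkw kwkvk zhtxb gohv yzv
Final line 2: yyze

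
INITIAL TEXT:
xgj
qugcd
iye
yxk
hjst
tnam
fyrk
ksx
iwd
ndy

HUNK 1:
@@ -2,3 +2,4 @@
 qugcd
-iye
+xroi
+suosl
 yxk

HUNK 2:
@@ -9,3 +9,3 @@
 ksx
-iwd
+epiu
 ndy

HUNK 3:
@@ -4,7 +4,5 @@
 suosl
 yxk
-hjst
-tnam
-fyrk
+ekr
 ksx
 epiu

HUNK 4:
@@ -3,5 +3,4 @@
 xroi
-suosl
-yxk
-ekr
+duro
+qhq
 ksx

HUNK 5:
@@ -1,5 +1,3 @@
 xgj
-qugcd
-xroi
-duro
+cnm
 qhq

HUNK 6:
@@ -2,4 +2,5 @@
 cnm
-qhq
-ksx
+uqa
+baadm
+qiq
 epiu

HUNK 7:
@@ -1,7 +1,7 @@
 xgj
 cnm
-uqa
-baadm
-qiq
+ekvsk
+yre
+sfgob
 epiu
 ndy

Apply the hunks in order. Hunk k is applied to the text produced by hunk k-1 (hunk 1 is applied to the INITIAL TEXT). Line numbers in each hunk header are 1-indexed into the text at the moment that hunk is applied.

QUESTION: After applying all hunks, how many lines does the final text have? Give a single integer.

Hunk 1: at line 2 remove [iye] add [xroi,suosl] -> 11 lines: xgj qugcd xroi suosl yxk hjst tnam fyrk ksx iwd ndy
Hunk 2: at line 9 remove [iwd] add [epiu] -> 11 lines: xgj qugcd xroi suosl yxk hjst tnam fyrk ksx epiu ndy
Hunk 3: at line 4 remove [hjst,tnam,fyrk] add [ekr] -> 9 lines: xgj qugcd xroi suosl yxk ekr ksx epiu ndy
Hunk 4: at line 3 remove [suosl,yxk,ekr] add [duro,qhq] -> 8 lines: xgj qugcd xroi duro qhq ksx epiu ndy
Hunk 5: at line 1 remove [qugcd,xroi,duro] add [cnm] -> 6 lines: xgj cnm qhq ksx epiu ndy
Hunk 6: at line 2 remove [qhq,ksx] add [uqa,baadm,qiq] -> 7 lines: xgj cnm uqa baadm qiq epiu ndy
Hunk 7: at line 1 remove [uqa,baadm,qiq] add [ekvsk,yre,sfgob] -> 7 lines: xgj cnm ekvsk yre sfgob epiu ndy
Final line count: 7

Answer: 7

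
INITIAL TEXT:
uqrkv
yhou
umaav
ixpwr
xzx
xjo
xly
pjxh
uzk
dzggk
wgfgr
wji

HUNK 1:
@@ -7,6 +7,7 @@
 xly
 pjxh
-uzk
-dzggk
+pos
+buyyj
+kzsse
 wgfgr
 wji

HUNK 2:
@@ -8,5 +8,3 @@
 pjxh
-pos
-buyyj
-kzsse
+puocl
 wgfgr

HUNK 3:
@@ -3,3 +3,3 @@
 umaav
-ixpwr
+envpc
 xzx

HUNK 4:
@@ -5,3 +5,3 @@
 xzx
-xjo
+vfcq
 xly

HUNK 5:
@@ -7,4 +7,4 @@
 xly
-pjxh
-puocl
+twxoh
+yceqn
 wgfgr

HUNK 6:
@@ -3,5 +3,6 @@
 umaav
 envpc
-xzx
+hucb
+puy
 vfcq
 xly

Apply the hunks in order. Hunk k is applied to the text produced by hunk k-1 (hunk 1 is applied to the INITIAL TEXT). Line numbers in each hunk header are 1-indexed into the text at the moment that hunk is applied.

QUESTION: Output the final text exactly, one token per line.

Hunk 1: at line 7 remove [uzk,dzggk] add [pos,buyyj,kzsse] -> 13 lines: uqrkv yhou umaav ixpwr xzx xjo xly pjxh pos buyyj kzsse wgfgr wji
Hunk 2: at line 8 remove [pos,buyyj,kzsse] add [puocl] -> 11 lines: uqrkv yhou umaav ixpwr xzx xjo xly pjxh puocl wgfgr wji
Hunk 3: at line 3 remove [ixpwr] add [envpc] -> 11 lines: uqrkv yhou umaav envpc xzx xjo xly pjxh puocl wgfgr wji
Hunk 4: at line 5 remove [xjo] add [vfcq] -> 11 lines: uqrkv yhou umaav envpc xzx vfcq xly pjxh puocl wgfgr wji
Hunk 5: at line 7 remove [pjxh,puocl] add [twxoh,yceqn] -> 11 lines: uqrkv yhou umaav envpc xzx vfcq xly twxoh yceqn wgfgr wji
Hunk 6: at line 3 remove [xzx] add [hucb,puy] -> 12 lines: uqrkv yhou umaav envpc hucb puy vfcq xly twxoh yceqn wgfgr wji

Answer: uqrkv
yhou
umaav
envpc
hucb
puy
vfcq
xly
twxoh
yceqn
wgfgr
wji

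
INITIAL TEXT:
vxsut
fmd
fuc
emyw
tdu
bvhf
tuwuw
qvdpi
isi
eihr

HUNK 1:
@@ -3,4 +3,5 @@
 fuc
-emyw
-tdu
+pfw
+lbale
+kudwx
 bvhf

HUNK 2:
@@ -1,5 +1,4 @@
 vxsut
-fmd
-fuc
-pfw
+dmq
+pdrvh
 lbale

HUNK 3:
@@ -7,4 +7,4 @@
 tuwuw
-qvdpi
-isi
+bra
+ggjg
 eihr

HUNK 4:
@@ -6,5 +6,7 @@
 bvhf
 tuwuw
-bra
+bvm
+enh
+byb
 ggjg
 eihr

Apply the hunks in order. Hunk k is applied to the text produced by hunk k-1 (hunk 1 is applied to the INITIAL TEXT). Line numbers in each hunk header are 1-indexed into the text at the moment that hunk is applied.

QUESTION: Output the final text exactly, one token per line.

Hunk 1: at line 3 remove [emyw,tdu] add [pfw,lbale,kudwx] -> 11 lines: vxsut fmd fuc pfw lbale kudwx bvhf tuwuw qvdpi isi eihr
Hunk 2: at line 1 remove [fmd,fuc,pfw] add [dmq,pdrvh] -> 10 lines: vxsut dmq pdrvh lbale kudwx bvhf tuwuw qvdpi isi eihr
Hunk 3: at line 7 remove [qvdpi,isi] add [bra,ggjg] -> 10 lines: vxsut dmq pdrvh lbale kudwx bvhf tuwuw bra ggjg eihr
Hunk 4: at line 6 remove [bra] add [bvm,enh,byb] -> 12 lines: vxsut dmq pdrvh lbale kudwx bvhf tuwuw bvm enh byb ggjg eihr

Answer: vxsut
dmq
pdrvh
lbale
kudwx
bvhf
tuwuw
bvm
enh
byb
ggjg
eihr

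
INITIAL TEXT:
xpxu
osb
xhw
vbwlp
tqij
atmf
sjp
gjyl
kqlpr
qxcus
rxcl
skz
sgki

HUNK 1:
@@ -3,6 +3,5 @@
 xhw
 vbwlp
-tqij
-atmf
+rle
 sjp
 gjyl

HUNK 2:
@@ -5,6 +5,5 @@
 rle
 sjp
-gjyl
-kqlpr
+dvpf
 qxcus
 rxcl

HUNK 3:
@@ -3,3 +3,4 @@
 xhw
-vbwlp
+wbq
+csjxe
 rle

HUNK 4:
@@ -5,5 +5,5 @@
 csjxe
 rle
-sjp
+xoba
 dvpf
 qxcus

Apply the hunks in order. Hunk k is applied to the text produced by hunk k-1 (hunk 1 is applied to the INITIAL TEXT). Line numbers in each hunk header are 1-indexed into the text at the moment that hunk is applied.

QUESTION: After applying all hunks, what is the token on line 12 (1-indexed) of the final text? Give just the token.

Hunk 1: at line 3 remove [tqij,atmf] add [rle] -> 12 lines: xpxu osb xhw vbwlp rle sjp gjyl kqlpr qxcus rxcl skz sgki
Hunk 2: at line 5 remove [gjyl,kqlpr] add [dvpf] -> 11 lines: xpxu osb xhw vbwlp rle sjp dvpf qxcus rxcl skz sgki
Hunk 3: at line 3 remove [vbwlp] add [wbq,csjxe] -> 12 lines: xpxu osb xhw wbq csjxe rle sjp dvpf qxcus rxcl skz sgki
Hunk 4: at line 5 remove [sjp] add [xoba] -> 12 lines: xpxu osb xhw wbq csjxe rle xoba dvpf qxcus rxcl skz sgki
Final line 12: sgki

Answer: sgki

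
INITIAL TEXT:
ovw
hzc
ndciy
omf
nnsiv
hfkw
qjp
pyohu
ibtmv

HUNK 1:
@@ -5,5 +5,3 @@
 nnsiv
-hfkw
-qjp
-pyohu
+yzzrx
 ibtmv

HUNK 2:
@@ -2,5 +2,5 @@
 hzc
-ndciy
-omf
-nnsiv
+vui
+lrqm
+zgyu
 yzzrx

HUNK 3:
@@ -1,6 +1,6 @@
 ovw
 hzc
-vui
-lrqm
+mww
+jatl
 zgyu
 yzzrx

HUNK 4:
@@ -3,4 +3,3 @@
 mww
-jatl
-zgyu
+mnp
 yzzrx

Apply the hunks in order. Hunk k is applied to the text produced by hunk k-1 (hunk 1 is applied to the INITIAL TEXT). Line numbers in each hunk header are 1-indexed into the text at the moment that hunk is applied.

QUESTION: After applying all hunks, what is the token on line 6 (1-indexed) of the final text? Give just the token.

Hunk 1: at line 5 remove [hfkw,qjp,pyohu] add [yzzrx] -> 7 lines: ovw hzc ndciy omf nnsiv yzzrx ibtmv
Hunk 2: at line 2 remove [ndciy,omf,nnsiv] add [vui,lrqm,zgyu] -> 7 lines: ovw hzc vui lrqm zgyu yzzrx ibtmv
Hunk 3: at line 1 remove [vui,lrqm] add [mww,jatl] -> 7 lines: ovw hzc mww jatl zgyu yzzrx ibtmv
Hunk 4: at line 3 remove [jatl,zgyu] add [mnp] -> 6 lines: ovw hzc mww mnp yzzrx ibtmv
Final line 6: ibtmv

Answer: ibtmv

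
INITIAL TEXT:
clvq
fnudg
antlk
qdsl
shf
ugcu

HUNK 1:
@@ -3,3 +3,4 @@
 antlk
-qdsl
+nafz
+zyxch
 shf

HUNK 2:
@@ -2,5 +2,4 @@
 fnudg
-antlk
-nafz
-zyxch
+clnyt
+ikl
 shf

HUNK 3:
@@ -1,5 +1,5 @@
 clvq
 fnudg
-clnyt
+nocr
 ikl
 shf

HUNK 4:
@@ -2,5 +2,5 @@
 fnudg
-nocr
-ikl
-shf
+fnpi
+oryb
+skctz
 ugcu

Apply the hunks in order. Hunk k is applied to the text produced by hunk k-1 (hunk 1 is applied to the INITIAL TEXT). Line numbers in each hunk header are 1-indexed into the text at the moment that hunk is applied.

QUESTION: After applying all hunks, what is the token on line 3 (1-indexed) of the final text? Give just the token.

Answer: fnpi

Derivation:
Hunk 1: at line 3 remove [qdsl] add [nafz,zyxch] -> 7 lines: clvq fnudg antlk nafz zyxch shf ugcu
Hunk 2: at line 2 remove [antlk,nafz,zyxch] add [clnyt,ikl] -> 6 lines: clvq fnudg clnyt ikl shf ugcu
Hunk 3: at line 1 remove [clnyt] add [nocr] -> 6 lines: clvq fnudg nocr ikl shf ugcu
Hunk 4: at line 2 remove [nocr,ikl,shf] add [fnpi,oryb,skctz] -> 6 lines: clvq fnudg fnpi oryb skctz ugcu
Final line 3: fnpi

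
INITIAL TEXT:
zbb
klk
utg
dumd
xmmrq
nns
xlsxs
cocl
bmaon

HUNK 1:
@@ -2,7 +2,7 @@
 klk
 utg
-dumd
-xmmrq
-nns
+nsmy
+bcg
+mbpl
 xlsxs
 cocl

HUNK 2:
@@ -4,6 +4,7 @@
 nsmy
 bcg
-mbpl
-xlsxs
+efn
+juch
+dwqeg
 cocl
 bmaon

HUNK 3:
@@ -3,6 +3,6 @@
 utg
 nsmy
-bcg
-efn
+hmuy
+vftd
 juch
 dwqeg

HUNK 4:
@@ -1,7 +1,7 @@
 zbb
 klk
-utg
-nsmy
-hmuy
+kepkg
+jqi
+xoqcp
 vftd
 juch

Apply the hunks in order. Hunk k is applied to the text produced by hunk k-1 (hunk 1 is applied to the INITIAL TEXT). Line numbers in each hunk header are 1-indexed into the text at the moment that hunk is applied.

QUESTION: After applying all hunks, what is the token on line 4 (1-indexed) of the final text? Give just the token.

Hunk 1: at line 2 remove [dumd,xmmrq,nns] add [nsmy,bcg,mbpl] -> 9 lines: zbb klk utg nsmy bcg mbpl xlsxs cocl bmaon
Hunk 2: at line 4 remove [mbpl,xlsxs] add [efn,juch,dwqeg] -> 10 lines: zbb klk utg nsmy bcg efn juch dwqeg cocl bmaon
Hunk 3: at line 3 remove [bcg,efn] add [hmuy,vftd] -> 10 lines: zbb klk utg nsmy hmuy vftd juch dwqeg cocl bmaon
Hunk 4: at line 1 remove [utg,nsmy,hmuy] add [kepkg,jqi,xoqcp] -> 10 lines: zbb klk kepkg jqi xoqcp vftd juch dwqeg cocl bmaon
Final line 4: jqi

Answer: jqi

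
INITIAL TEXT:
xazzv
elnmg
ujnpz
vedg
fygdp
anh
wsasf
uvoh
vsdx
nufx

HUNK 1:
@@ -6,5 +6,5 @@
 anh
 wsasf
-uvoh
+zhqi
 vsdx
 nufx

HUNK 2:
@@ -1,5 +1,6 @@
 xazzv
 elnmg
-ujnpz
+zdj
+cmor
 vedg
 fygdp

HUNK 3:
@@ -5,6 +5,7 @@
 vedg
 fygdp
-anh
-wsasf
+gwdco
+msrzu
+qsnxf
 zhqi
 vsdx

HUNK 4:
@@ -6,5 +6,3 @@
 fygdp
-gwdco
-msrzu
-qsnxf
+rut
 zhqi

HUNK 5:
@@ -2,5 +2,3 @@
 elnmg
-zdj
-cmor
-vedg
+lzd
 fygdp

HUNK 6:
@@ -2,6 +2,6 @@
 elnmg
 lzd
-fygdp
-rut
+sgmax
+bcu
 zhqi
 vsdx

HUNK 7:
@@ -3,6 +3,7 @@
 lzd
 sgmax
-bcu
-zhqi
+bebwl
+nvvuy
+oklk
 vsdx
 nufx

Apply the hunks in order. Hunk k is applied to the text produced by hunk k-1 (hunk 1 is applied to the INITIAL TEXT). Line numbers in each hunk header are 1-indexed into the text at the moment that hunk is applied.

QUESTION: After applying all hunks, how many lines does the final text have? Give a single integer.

Answer: 9

Derivation:
Hunk 1: at line 6 remove [uvoh] add [zhqi] -> 10 lines: xazzv elnmg ujnpz vedg fygdp anh wsasf zhqi vsdx nufx
Hunk 2: at line 1 remove [ujnpz] add [zdj,cmor] -> 11 lines: xazzv elnmg zdj cmor vedg fygdp anh wsasf zhqi vsdx nufx
Hunk 3: at line 5 remove [anh,wsasf] add [gwdco,msrzu,qsnxf] -> 12 lines: xazzv elnmg zdj cmor vedg fygdp gwdco msrzu qsnxf zhqi vsdx nufx
Hunk 4: at line 6 remove [gwdco,msrzu,qsnxf] add [rut] -> 10 lines: xazzv elnmg zdj cmor vedg fygdp rut zhqi vsdx nufx
Hunk 5: at line 2 remove [zdj,cmor,vedg] add [lzd] -> 8 lines: xazzv elnmg lzd fygdp rut zhqi vsdx nufx
Hunk 6: at line 2 remove [fygdp,rut] add [sgmax,bcu] -> 8 lines: xazzv elnmg lzd sgmax bcu zhqi vsdx nufx
Hunk 7: at line 3 remove [bcu,zhqi] add [bebwl,nvvuy,oklk] -> 9 lines: xazzv elnmg lzd sgmax bebwl nvvuy oklk vsdx nufx
Final line count: 9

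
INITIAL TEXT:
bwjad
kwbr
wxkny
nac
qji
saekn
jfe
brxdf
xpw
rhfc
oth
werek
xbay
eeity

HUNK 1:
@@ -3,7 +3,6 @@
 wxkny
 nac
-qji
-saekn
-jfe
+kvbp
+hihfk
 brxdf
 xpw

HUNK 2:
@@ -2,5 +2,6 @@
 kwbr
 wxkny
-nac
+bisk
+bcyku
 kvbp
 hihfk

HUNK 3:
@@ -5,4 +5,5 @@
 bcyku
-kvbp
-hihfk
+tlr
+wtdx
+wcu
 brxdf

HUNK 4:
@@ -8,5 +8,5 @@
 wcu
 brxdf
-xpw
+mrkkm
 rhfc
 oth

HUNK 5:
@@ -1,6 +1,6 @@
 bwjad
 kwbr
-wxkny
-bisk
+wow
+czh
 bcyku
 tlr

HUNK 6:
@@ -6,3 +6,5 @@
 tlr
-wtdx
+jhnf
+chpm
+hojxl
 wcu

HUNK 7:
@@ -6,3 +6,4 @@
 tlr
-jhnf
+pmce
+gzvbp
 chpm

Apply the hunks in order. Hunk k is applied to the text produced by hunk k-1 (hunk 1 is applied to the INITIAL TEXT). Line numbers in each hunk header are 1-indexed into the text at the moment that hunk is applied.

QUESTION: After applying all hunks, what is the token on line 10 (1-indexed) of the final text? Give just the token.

Hunk 1: at line 3 remove [qji,saekn,jfe] add [kvbp,hihfk] -> 13 lines: bwjad kwbr wxkny nac kvbp hihfk brxdf xpw rhfc oth werek xbay eeity
Hunk 2: at line 2 remove [nac] add [bisk,bcyku] -> 14 lines: bwjad kwbr wxkny bisk bcyku kvbp hihfk brxdf xpw rhfc oth werek xbay eeity
Hunk 3: at line 5 remove [kvbp,hihfk] add [tlr,wtdx,wcu] -> 15 lines: bwjad kwbr wxkny bisk bcyku tlr wtdx wcu brxdf xpw rhfc oth werek xbay eeity
Hunk 4: at line 8 remove [xpw] add [mrkkm] -> 15 lines: bwjad kwbr wxkny bisk bcyku tlr wtdx wcu brxdf mrkkm rhfc oth werek xbay eeity
Hunk 5: at line 1 remove [wxkny,bisk] add [wow,czh] -> 15 lines: bwjad kwbr wow czh bcyku tlr wtdx wcu brxdf mrkkm rhfc oth werek xbay eeity
Hunk 6: at line 6 remove [wtdx] add [jhnf,chpm,hojxl] -> 17 lines: bwjad kwbr wow czh bcyku tlr jhnf chpm hojxl wcu brxdf mrkkm rhfc oth werek xbay eeity
Hunk 7: at line 6 remove [jhnf] add [pmce,gzvbp] -> 18 lines: bwjad kwbr wow czh bcyku tlr pmce gzvbp chpm hojxl wcu brxdf mrkkm rhfc oth werek xbay eeity
Final line 10: hojxl

Answer: hojxl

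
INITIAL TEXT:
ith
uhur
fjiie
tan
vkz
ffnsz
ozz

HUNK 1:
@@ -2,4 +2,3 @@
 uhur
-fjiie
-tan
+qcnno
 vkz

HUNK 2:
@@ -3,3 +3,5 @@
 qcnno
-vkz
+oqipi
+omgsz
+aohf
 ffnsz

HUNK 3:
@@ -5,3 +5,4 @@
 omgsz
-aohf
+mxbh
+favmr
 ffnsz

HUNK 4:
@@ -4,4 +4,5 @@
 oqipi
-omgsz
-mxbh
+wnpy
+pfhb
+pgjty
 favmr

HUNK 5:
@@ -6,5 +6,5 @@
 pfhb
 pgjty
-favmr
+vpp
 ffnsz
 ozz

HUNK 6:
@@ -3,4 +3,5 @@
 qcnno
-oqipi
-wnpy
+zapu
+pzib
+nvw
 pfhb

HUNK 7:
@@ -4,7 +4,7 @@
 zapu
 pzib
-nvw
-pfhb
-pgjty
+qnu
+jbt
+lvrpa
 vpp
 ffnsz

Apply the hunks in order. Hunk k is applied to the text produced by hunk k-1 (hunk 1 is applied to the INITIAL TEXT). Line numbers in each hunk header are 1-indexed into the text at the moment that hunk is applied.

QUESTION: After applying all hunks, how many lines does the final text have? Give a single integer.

Hunk 1: at line 2 remove [fjiie,tan] add [qcnno] -> 6 lines: ith uhur qcnno vkz ffnsz ozz
Hunk 2: at line 3 remove [vkz] add [oqipi,omgsz,aohf] -> 8 lines: ith uhur qcnno oqipi omgsz aohf ffnsz ozz
Hunk 3: at line 5 remove [aohf] add [mxbh,favmr] -> 9 lines: ith uhur qcnno oqipi omgsz mxbh favmr ffnsz ozz
Hunk 4: at line 4 remove [omgsz,mxbh] add [wnpy,pfhb,pgjty] -> 10 lines: ith uhur qcnno oqipi wnpy pfhb pgjty favmr ffnsz ozz
Hunk 5: at line 6 remove [favmr] add [vpp] -> 10 lines: ith uhur qcnno oqipi wnpy pfhb pgjty vpp ffnsz ozz
Hunk 6: at line 3 remove [oqipi,wnpy] add [zapu,pzib,nvw] -> 11 lines: ith uhur qcnno zapu pzib nvw pfhb pgjty vpp ffnsz ozz
Hunk 7: at line 4 remove [nvw,pfhb,pgjty] add [qnu,jbt,lvrpa] -> 11 lines: ith uhur qcnno zapu pzib qnu jbt lvrpa vpp ffnsz ozz
Final line count: 11

Answer: 11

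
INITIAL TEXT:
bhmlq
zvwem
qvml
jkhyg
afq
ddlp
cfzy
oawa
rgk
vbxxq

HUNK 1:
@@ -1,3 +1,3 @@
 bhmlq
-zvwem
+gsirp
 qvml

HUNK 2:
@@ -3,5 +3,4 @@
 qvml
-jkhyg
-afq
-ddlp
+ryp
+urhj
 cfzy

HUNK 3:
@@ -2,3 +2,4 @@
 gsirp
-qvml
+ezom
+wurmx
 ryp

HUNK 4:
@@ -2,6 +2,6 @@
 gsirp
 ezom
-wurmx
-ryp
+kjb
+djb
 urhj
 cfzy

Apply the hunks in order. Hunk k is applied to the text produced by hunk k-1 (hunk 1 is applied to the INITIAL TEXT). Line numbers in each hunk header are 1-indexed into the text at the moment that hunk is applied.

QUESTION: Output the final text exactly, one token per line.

Hunk 1: at line 1 remove [zvwem] add [gsirp] -> 10 lines: bhmlq gsirp qvml jkhyg afq ddlp cfzy oawa rgk vbxxq
Hunk 2: at line 3 remove [jkhyg,afq,ddlp] add [ryp,urhj] -> 9 lines: bhmlq gsirp qvml ryp urhj cfzy oawa rgk vbxxq
Hunk 3: at line 2 remove [qvml] add [ezom,wurmx] -> 10 lines: bhmlq gsirp ezom wurmx ryp urhj cfzy oawa rgk vbxxq
Hunk 4: at line 2 remove [wurmx,ryp] add [kjb,djb] -> 10 lines: bhmlq gsirp ezom kjb djb urhj cfzy oawa rgk vbxxq

Answer: bhmlq
gsirp
ezom
kjb
djb
urhj
cfzy
oawa
rgk
vbxxq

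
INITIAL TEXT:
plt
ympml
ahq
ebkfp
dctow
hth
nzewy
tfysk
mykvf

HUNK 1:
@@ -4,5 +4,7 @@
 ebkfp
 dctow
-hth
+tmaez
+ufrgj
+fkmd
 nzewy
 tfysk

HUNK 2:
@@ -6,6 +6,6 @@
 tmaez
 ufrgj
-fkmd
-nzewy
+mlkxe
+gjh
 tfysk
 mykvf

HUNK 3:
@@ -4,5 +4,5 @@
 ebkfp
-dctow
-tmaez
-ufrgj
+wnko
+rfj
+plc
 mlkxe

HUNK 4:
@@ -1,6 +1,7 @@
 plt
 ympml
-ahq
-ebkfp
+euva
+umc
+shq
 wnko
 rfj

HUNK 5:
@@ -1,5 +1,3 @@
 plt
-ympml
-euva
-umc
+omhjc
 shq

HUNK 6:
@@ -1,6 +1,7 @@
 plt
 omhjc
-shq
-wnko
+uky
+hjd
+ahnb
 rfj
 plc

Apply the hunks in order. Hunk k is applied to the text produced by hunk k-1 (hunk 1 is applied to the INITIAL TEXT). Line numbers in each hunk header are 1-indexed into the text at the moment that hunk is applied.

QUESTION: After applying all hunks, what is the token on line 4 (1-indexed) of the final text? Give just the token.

Hunk 1: at line 4 remove [hth] add [tmaez,ufrgj,fkmd] -> 11 lines: plt ympml ahq ebkfp dctow tmaez ufrgj fkmd nzewy tfysk mykvf
Hunk 2: at line 6 remove [fkmd,nzewy] add [mlkxe,gjh] -> 11 lines: plt ympml ahq ebkfp dctow tmaez ufrgj mlkxe gjh tfysk mykvf
Hunk 3: at line 4 remove [dctow,tmaez,ufrgj] add [wnko,rfj,plc] -> 11 lines: plt ympml ahq ebkfp wnko rfj plc mlkxe gjh tfysk mykvf
Hunk 4: at line 1 remove [ahq,ebkfp] add [euva,umc,shq] -> 12 lines: plt ympml euva umc shq wnko rfj plc mlkxe gjh tfysk mykvf
Hunk 5: at line 1 remove [ympml,euva,umc] add [omhjc] -> 10 lines: plt omhjc shq wnko rfj plc mlkxe gjh tfysk mykvf
Hunk 6: at line 1 remove [shq,wnko] add [uky,hjd,ahnb] -> 11 lines: plt omhjc uky hjd ahnb rfj plc mlkxe gjh tfysk mykvf
Final line 4: hjd

Answer: hjd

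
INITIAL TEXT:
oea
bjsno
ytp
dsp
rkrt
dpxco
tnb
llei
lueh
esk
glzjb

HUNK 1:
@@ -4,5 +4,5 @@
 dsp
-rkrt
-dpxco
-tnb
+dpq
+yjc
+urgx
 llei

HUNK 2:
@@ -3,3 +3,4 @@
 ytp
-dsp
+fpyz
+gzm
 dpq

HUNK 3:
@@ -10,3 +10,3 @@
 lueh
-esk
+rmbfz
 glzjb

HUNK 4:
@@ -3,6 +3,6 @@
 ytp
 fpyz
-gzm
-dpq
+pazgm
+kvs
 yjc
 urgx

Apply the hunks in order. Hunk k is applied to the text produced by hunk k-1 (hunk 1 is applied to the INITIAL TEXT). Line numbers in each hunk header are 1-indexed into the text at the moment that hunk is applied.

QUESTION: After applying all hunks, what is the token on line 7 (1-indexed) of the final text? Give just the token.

Answer: yjc

Derivation:
Hunk 1: at line 4 remove [rkrt,dpxco,tnb] add [dpq,yjc,urgx] -> 11 lines: oea bjsno ytp dsp dpq yjc urgx llei lueh esk glzjb
Hunk 2: at line 3 remove [dsp] add [fpyz,gzm] -> 12 lines: oea bjsno ytp fpyz gzm dpq yjc urgx llei lueh esk glzjb
Hunk 3: at line 10 remove [esk] add [rmbfz] -> 12 lines: oea bjsno ytp fpyz gzm dpq yjc urgx llei lueh rmbfz glzjb
Hunk 4: at line 3 remove [gzm,dpq] add [pazgm,kvs] -> 12 lines: oea bjsno ytp fpyz pazgm kvs yjc urgx llei lueh rmbfz glzjb
Final line 7: yjc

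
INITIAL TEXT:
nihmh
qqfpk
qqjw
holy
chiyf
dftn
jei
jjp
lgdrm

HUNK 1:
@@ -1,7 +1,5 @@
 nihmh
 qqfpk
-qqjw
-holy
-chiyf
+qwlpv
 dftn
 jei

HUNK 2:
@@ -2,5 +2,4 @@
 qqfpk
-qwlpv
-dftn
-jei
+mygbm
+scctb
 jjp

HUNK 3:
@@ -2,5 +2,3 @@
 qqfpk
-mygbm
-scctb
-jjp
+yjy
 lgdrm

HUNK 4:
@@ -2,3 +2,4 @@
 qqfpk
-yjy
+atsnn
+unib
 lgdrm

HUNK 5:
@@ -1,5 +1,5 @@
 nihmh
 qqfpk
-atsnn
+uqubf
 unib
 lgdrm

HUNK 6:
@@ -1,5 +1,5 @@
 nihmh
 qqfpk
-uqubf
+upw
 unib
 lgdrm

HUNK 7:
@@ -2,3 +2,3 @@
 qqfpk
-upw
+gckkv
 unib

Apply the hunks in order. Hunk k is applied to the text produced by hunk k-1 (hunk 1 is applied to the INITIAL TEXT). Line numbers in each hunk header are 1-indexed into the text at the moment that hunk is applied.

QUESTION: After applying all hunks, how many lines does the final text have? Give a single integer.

Hunk 1: at line 1 remove [qqjw,holy,chiyf] add [qwlpv] -> 7 lines: nihmh qqfpk qwlpv dftn jei jjp lgdrm
Hunk 2: at line 2 remove [qwlpv,dftn,jei] add [mygbm,scctb] -> 6 lines: nihmh qqfpk mygbm scctb jjp lgdrm
Hunk 3: at line 2 remove [mygbm,scctb,jjp] add [yjy] -> 4 lines: nihmh qqfpk yjy lgdrm
Hunk 4: at line 2 remove [yjy] add [atsnn,unib] -> 5 lines: nihmh qqfpk atsnn unib lgdrm
Hunk 5: at line 1 remove [atsnn] add [uqubf] -> 5 lines: nihmh qqfpk uqubf unib lgdrm
Hunk 6: at line 1 remove [uqubf] add [upw] -> 5 lines: nihmh qqfpk upw unib lgdrm
Hunk 7: at line 2 remove [upw] add [gckkv] -> 5 lines: nihmh qqfpk gckkv unib lgdrm
Final line count: 5

Answer: 5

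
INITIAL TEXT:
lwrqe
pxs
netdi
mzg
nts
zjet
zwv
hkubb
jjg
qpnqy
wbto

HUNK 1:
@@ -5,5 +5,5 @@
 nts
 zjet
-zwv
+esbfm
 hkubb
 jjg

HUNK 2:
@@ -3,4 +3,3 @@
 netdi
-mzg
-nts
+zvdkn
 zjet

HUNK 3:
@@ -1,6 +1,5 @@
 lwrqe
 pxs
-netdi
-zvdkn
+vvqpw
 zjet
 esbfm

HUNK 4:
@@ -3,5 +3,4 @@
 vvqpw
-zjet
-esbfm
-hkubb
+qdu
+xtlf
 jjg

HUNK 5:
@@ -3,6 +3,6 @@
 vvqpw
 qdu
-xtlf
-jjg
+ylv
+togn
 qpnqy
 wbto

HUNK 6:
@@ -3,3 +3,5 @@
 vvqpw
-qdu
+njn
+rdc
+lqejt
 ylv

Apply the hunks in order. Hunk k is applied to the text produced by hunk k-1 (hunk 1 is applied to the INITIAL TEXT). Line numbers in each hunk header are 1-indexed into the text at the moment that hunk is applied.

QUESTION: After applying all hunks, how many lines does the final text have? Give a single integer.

Hunk 1: at line 5 remove [zwv] add [esbfm] -> 11 lines: lwrqe pxs netdi mzg nts zjet esbfm hkubb jjg qpnqy wbto
Hunk 2: at line 3 remove [mzg,nts] add [zvdkn] -> 10 lines: lwrqe pxs netdi zvdkn zjet esbfm hkubb jjg qpnqy wbto
Hunk 3: at line 1 remove [netdi,zvdkn] add [vvqpw] -> 9 lines: lwrqe pxs vvqpw zjet esbfm hkubb jjg qpnqy wbto
Hunk 4: at line 3 remove [zjet,esbfm,hkubb] add [qdu,xtlf] -> 8 lines: lwrqe pxs vvqpw qdu xtlf jjg qpnqy wbto
Hunk 5: at line 3 remove [xtlf,jjg] add [ylv,togn] -> 8 lines: lwrqe pxs vvqpw qdu ylv togn qpnqy wbto
Hunk 6: at line 3 remove [qdu] add [njn,rdc,lqejt] -> 10 lines: lwrqe pxs vvqpw njn rdc lqejt ylv togn qpnqy wbto
Final line count: 10

Answer: 10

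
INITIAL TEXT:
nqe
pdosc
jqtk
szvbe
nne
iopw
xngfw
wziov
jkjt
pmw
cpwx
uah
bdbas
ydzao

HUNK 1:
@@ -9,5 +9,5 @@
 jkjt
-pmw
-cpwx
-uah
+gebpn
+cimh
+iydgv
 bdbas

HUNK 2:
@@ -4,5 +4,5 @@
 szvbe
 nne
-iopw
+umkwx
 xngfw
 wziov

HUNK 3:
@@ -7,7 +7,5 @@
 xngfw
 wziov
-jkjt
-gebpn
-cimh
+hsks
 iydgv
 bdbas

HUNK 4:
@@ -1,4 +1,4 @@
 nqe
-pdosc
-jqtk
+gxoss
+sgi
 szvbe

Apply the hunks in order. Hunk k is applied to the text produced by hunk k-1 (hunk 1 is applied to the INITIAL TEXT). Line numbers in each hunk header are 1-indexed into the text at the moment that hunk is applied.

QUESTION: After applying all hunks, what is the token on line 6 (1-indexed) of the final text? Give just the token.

Hunk 1: at line 9 remove [pmw,cpwx,uah] add [gebpn,cimh,iydgv] -> 14 lines: nqe pdosc jqtk szvbe nne iopw xngfw wziov jkjt gebpn cimh iydgv bdbas ydzao
Hunk 2: at line 4 remove [iopw] add [umkwx] -> 14 lines: nqe pdosc jqtk szvbe nne umkwx xngfw wziov jkjt gebpn cimh iydgv bdbas ydzao
Hunk 3: at line 7 remove [jkjt,gebpn,cimh] add [hsks] -> 12 lines: nqe pdosc jqtk szvbe nne umkwx xngfw wziov hsks iydgv bdbas ydzao
Hunk 4: at line 1 remove [pdosc,jqtk] add [gxoss,sgi] -> 12 lines: nqe gxoss sgi szvbe nne umkwx xngfw wziov hsks iydgv bdbas ydzao
Final line 6: umkwx

Answer: umkwx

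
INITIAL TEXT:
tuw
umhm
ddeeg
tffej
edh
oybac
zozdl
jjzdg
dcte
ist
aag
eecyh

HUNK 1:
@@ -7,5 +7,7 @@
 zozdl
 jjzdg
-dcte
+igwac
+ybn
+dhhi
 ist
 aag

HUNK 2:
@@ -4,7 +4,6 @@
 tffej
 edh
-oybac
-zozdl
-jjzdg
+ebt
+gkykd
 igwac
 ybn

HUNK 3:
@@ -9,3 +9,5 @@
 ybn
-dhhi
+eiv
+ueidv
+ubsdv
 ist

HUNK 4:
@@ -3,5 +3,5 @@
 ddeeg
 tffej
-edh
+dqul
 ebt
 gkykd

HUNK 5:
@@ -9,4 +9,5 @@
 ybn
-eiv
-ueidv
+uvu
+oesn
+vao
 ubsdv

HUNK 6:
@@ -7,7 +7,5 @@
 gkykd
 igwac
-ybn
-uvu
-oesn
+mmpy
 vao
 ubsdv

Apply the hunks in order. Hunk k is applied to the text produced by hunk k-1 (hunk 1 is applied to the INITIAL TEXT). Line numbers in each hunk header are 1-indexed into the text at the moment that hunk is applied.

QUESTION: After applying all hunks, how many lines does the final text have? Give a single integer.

Answer: 14

Derivation:
Hunk 1: at line 7 remove [dcte] add [igwac,ybn,dhhi] -> 14 lines: tuw umhm ddeeg tffej edh oybac zozdl jjzdg igwac ybn dhhi ist aag eecyh
Hunk 2: at line 4 remove [oybac,zozdl,jjzdg] add [ebt,gkykd] -> 13 lines: tuw umhm ddeeg tffej edh ebt gkykd igwac ybn dhhi ist aag eecyh
Hunk 3: at line 9 remove [dhhi] add [eiv,ueidv,ubsdv] -> 15 lines: tuw umhm ddeeg tffej edh ebt gkykd igwac ybn eiv ueidv ubsdv ist aag eecyh
Hunk 4: at line 3 remove [edh] add [dqul] -> 15 lines: tuw umhm ddeeg tffej dqul ebt gkykd igwac ybn eiv ueidv ubsdv ist aag eecyh
Hunk 5: at line 9 remove [eiv,ueidv] add [uvu,oesn,vao] -> 16 lines: tuw umhm ddeeg tffej dqul ebt gkykd igwac ybn uvu oesn vao ubsdv ist aag eecyh
Hunk 6: at line 7 remove [ybn,uvu,oesn] add [mmpy] -> 14 lines: tuw umhm ddeeg tffej dqul ebt gkykd igwac mmpy vao ubsdv ist aag eecyh
Final line count: 14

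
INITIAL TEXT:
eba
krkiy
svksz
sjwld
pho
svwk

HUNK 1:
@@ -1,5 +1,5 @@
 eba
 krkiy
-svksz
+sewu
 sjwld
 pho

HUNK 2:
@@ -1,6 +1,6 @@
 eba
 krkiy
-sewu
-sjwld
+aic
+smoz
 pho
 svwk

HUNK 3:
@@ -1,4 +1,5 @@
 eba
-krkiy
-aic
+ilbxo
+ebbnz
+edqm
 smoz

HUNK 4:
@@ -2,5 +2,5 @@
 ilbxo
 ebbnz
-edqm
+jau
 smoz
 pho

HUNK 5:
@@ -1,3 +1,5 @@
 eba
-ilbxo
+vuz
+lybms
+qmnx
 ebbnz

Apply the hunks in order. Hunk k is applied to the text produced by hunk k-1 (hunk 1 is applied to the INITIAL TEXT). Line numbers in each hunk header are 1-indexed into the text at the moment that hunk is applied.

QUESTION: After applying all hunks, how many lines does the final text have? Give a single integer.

Hunk 1: at line 1 remove [svksz] add [sewu] -> 6 lines: eba krkiy sewu sjwld pho svwk
Hunk 2: at line 1 remove [sewu,sjwld] add [aic,smoz] -> 6 lines: eba krkiy aic smoz pho svwk
Hunk 3: at line 1 remove [krkiy,aic] add [ilbxo,ebbnz,edqm] -> 7 lines: eba ilbxo ebbnz edqm smoz pho svwk
Hunk 4: at line 2 remove [edqm] add [jau] -> 7 lines: eba ilbxo ebbnz jau smoz pho svwk
Hunk 5: at line 1 remove [ilbxo] add [vuz,lybms,qmnx] -> 9 lines: eba vuz lybms qmnx ebbnz jau smoz pho svwk
Final line count: 9

Answer: 9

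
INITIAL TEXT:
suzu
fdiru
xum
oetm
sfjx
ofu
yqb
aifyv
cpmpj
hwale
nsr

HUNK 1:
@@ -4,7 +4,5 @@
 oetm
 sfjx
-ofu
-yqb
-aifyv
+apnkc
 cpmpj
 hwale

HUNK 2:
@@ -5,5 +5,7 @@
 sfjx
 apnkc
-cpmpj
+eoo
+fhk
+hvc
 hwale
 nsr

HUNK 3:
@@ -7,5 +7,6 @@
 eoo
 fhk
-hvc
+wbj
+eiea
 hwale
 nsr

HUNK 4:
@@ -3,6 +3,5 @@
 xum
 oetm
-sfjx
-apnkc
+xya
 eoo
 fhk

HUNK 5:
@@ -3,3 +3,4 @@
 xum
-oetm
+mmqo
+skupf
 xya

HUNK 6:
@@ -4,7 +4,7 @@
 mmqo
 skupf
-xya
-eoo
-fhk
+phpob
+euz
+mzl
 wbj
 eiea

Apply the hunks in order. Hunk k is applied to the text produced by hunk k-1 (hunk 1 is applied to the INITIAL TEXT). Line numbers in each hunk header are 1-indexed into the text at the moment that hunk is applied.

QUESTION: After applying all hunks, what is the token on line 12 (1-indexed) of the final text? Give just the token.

Answer: nsr

Derivation:
Hunk 1: at line 4 remove [ofu,yqb,aifyv] add [apnkc] -> 9 lines: suzu fdiru xum oetm sfjx apnkc cpmpj hwale nsr
Hunk 2: at line 5 remove [cpmpj] add [eoo,fhk,hvc] -> 11 lines: suzu fdiru xum oetm sfjx apnkc eoo fhk hvc hwale nsr
Hunk 3: at line 7 remove [hvc] add [wbj,eiea] -> 12 lines: suzu fdiru xum oetm sfjx apnkc eoo fhk wbj eiea hwale nsr
Hunk 4: at line 3 remove [sfjx,apnkc] add [xya] -> 11 lines: suzu fdiru xum oetm xya eoo fhk wbj eiea hwale nsr
Hunk 5: at line 3 remove [oetm] add [mmqo,skupf] -> 12 lines: suzu fdiru xum mmqo skupf xya eoo fhk wbj eiea hwale nsr
Hunk 6: at line 4 remove [xya,eoo,fhk] add [phpob,euz,mzl] -> 12 lines: suzu fdiru xum mmqo skupf phpob euz mzl wbj eiea hwale nsr
Final line 12: nsr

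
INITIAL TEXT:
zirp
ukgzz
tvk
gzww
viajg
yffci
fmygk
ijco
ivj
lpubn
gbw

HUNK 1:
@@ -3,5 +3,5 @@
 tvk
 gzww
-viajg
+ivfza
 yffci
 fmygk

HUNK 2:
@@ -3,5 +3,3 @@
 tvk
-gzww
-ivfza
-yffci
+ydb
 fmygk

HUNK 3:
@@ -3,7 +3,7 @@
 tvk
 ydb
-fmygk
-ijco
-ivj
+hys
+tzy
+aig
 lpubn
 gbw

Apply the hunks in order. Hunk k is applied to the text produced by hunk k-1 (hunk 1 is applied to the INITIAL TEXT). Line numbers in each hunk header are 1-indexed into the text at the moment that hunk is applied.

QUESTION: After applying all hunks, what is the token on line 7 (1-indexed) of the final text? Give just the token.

Hunk 1: at line 3 remove [viajg] add [ivfza] -> 11 lines: zirp ukgzz tvk gzww ivfza yffci fmygk ijco ivj lpubn gbw
Hunk 2: at line 3 remove [gzww,ivfza,yffci] add [ydb] -> 9 lines: zirp ukgzz tvk ydb fmygk ijco ivj lpubn gbw
Hunk 3: at line 3 remove [fmygk,ijco,ivj] add [hys,tzy,aig] -> 9 lines: zirp ukgzz tvk ydb hys tzy aig lpubn gbw
Final line 7: aig

Answer: aig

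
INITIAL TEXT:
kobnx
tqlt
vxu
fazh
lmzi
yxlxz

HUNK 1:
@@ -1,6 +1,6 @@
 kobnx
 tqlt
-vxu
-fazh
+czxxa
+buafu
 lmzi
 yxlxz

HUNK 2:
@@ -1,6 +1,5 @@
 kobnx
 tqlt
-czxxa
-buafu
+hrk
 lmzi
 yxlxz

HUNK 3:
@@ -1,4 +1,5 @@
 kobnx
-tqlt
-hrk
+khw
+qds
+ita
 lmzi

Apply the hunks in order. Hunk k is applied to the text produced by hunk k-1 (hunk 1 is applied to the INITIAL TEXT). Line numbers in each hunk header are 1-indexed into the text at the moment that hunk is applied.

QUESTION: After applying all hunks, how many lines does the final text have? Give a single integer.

Hunk 1: at line 1 remove [vxu,fazh] add [czxxa,buafu] -> 6 lines: kobnx tqlt czxxa buafu lmzi yxlxz
Hunk 2: at line 1 remove [czxxa,buafu] add [hrk] -> 5 lines: kobnx tqlt hrk lmzi yxlxz
Hunk 3: at line 1 remove [tqlt,hrk] add [khw,qds,ita] -> 6 lines: kobnx khw qds ita lmzi yxlxz
Final line count: 6

Answer: 6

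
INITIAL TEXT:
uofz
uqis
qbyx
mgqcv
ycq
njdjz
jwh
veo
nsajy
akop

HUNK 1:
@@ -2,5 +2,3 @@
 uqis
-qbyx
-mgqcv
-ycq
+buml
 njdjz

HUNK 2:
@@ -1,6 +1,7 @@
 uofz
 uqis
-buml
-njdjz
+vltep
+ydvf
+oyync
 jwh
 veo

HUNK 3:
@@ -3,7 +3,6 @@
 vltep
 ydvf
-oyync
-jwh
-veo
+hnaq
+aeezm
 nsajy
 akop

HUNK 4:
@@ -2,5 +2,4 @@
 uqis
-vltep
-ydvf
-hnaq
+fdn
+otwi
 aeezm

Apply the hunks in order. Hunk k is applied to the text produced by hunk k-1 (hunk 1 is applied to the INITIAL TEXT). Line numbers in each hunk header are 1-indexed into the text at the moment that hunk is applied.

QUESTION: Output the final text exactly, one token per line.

Hunk 1: at line 2 remove [qbyx,mgqcv,ycq] add [buml] -> 8 lines: uofz uqis buml njdjz jwh veo nsajy akop
Hunk 2: at line 1 remove [buml,njdjz] add [vltep,ydvf,oyync] -> 9 lines: uofz uqis vltep ydvf oyync jwh veo nsajy akop
Hunk 3: at line 3 remove [oyync,jwh,veo] add [hnaq,aeezm] -> 8 lines: uofz uqis vltep ydvf hnaq aeezm nsajy akop
Hunk 4: at line 2 remove [vltep,ydvf,hnaq] add [fdn,otwi] -> 7 lines: uofz uqis fdn otwi aeezm nsajy akop

Answer: uofz
uqis
fdn
otwi
aeezm
nsajy
akop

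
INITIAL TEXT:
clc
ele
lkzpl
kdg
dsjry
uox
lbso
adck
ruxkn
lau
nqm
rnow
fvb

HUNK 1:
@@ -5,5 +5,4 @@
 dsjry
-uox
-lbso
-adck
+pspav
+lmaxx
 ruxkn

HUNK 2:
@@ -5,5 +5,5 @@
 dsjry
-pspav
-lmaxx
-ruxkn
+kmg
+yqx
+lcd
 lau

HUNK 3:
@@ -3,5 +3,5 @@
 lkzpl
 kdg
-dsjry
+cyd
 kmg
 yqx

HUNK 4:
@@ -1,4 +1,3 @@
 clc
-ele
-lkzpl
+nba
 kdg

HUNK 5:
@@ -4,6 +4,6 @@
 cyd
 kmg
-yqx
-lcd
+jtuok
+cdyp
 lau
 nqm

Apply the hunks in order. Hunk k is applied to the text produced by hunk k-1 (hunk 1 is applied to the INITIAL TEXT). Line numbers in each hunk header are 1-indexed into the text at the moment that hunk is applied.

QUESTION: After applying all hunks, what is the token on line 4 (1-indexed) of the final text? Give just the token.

Hunk 1: at line 5 remove [uox,lbso,adck] add [pspav,lmaxx] -> 12 lines: clc ele lkzpl kdg dsjry pspav lmaxx ruxkn lau nqm rnow fvb
Hunk 2: at line 5 remove [pspav,lmaxx,ruxkn] add [kmg,yqx,lcd] -> 12 lines: clc ele lkzpl kdg dsjry kmg yqx lcd lau nqm rnow fvb
Hunk 3: at line 3 remove [dsjry] add [cyd] -> 12 lines: clc ele lkzpl kdg cyd kmg yqx lcd lau nqm rnow fvb
Hunk 4: at line 1 remove [ele,lkzpl] add [nba] -> 11 lines: clc nba kdg cyd kmg yqx lcd lau nqm rnow fvb
Hunk 5: at line 4 remove [yqx,lcd] add [jtuok,cdyp] -> 11 lines: clc nba kdg cyd kmg jtuok cdyp lau nqm rnow fvb
Final line 4: cyd

Answer: cyd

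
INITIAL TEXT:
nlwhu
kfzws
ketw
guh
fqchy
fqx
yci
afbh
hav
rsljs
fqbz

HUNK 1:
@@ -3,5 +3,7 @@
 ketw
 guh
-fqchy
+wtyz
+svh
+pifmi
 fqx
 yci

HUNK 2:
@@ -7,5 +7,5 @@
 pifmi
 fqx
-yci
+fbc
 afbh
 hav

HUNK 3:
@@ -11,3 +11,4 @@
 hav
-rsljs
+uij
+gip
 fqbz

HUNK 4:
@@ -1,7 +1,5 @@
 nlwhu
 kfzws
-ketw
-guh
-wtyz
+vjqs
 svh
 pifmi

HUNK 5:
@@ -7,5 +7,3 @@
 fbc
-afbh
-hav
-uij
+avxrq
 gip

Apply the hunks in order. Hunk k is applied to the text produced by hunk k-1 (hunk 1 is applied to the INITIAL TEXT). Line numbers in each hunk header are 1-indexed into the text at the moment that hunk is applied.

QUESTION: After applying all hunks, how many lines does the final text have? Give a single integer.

Hunk 1: at line 3 remove [fqchy] add [wtyz,svh,pifmi] -> 13 lines: nlwhu kfzws ketw guh wtyz svh pifmi fqx yci afbh hav rsljs fqbz
Hunk 2: at line 7 remove [yci] add [fbc] -> 13 lines: nlwhu kfzws ketw guh wtyz svh pifmi fqx fbc afbh hav rsljs fqbz
Hunk 3: at line 11 remove [rsljs] add [uij,gip] -> 14 lines: nlwhu kfzws ketw guh wtyz svh pifmi fqx fbc afbh hav uij gip fqbz
Hunk 4: at line 1 remove [ketw,guh,wtyz] add [vjqs] -> 12 lines: nlwhu kfzws vjqs svh pifmi fqx fbc afbh hav uij gip fqbz
Hunk 5: at line 7 remove [afbh,hav,uij] add [avxrq] -> 10 lines: nlwhu kfzws vjqs svh pifmi fqx fbc avxrq gip fqbz
Final line count: 10

Answer: 10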